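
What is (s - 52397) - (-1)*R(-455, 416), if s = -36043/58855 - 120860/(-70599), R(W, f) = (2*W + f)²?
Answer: 796284571859198/4155104145 ≈ 1.9164e+5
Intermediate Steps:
R(W, f) = (f + 2*W)²
s = 4568615543/4155104145 (s = -36043*1/58855 - 120860*(-1/70599) = -36043/58855 + 120860/70599 = 4568615543/4155104145 ≈ 1.0995)
(s - 52397) - (-1)*R(-455, 416) = (4568615543/4155104145 - 52397) - (-1)*(416 + 2*(-455))² = -217710423270022/4155104145 - (-1)*(416 - 910)² = -217710423270022/4155104145 - (-1)*(-494)² = -217710423270022/4155104145 - (-1)*244036 = -217710423270022/4155104145 - 1*(-244036) = -217710423270022/4155104145 + 244036 = 796284571859198/4155104145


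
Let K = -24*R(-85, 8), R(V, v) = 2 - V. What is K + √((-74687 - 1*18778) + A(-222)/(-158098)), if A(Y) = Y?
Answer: -2088 + I*√584038886665026/79049 ≈ -2088.0 + 305.72*I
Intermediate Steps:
K = -2088 (K = -24*(2 - 1*(-85)) = -24*(2 + 85) = -24*87 = -2088)
K + √((-74687 - 1*18778) + A(-222)/(-158098)) = -2088 + √((-74687 - 1*18778) - 222/(-158098)) = -2088 + √((-74687 - 18778) - 222*(-1/158098)) = -2088 + √(-93465 + 111/79049) = -2088 + √(-7388314674/79049) = -2088 + I*√584038886665026/79049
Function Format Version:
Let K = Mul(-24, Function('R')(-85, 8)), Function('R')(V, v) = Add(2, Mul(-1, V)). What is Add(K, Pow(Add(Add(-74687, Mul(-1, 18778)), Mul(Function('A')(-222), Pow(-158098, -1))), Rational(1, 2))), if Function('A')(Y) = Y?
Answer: Add(-2088, Mul(Rational(1, 79049), I, Pow(584038886665026, Rational(1, 2)))) ≈ Add(-2088.0, Mul(305.72, I))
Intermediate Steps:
K = -2088 (K = Mul(-24, Add(2, Mul(-1, -85))) = Mul(-24, Add(2, 85)) = Mul(-24, 87) = -2088)
Add(K, Pow(Add(Add(-74687, Mul(-1, 18778)), Mul(Function('A')(-222), Pow(-158098, -1))), Rational(1, 2))) = Add(-2088, Pow(Add(Add(-74687, Mul(-1, 18778)), Mul(-222, Pow(-158098, -1))), Rational(1, 2))) = Add(-2088, Pow(Add(Add(-74687, -18778), Mul(-222, Rational(-1, 158098))), Rational(1, 2))) = Add(-2088, Pow(Add(-93465, Rational(111, 79049)), Rational(1, 2))) = Add(-2088, Pow(Rational(-7388314674, 79049), Rational(1, 2))) = Add(-2088, Mul(Rational(1, 79049), I, Pow(584038886665026, Rational(1, 2))))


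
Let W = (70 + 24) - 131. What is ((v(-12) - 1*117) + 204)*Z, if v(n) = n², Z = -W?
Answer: 8547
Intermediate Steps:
W = -37 (W = 94 - 131 = -37)
Z = 37 (Z = -1*(-37) = 37)
((v(-12) - 1*117) + 204)*Z = (((-12)² - 1*117) + 204)*37 = ((144 - 117) + 204)*37 = (27 + 204)*37 = 231*37 = 8547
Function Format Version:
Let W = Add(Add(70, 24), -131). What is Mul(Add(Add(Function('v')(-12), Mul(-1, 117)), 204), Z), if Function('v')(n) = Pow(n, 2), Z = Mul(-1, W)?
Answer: 8547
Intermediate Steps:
W = -37 (W = Add(94, -131) = -37)
Z = 37 (Z = Mul(-1, -37) = 37)
Mul(Add(Add(Function('v')(-12), Mul(-1, 117)), 204), Z) = Mul(Add(Add(Pow(-12, 2), Mul(-1, 117)), 204), 37) = Mul(Add(Add(144, -117), 204), 37) = Mul(Add(27, 204), 37) = Mul(231, 37) = 8547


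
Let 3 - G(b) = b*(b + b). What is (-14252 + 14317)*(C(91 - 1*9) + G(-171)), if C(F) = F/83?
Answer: -315488875/83 ≈ -3.8011e+6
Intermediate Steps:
C(F) = F/83 (C(F) = F*(1/83) = F/83)
G(b) = 3 - 2*b² (G(b) = 3 - b*(b + b) = 3 - b*2*b = 3 - 2*b²)
(-14252 + 14317)*(C(91 - 1*9) + G(-171)) = (-14252 + 14317)*((91 - 1*9)/83 + (3 - 2*(-171)²)) = 65*((91 - 9)/83 + (3 - 2*29241)) = 65*((1/83)*82 + (3 - 58482)) = 65*(82/83 - 58479) = 65*(-4853675/83) = -315488875/83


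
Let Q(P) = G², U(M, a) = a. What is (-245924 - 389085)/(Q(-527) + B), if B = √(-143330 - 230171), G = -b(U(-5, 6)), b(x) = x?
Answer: -22860324/374797 + 635009*I*√373501/374797 ≈ -60.994 + 1035.5*I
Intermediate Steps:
G = -6 (G = -1*6 = -6)
B = I*√373501 (B = √(-373501) = I*√373501 ≈ 611.15*I)
Q(P) = 36 (Q(P) = (-6)² = 36)
(-245924 - 389085)/(Q(-527) + B) = (-245924 - 389085)/(36 + I*√373501) = -635009/(36 + I*√373501)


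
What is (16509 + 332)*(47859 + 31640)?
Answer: 1338842659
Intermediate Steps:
(16509 + 332)*(47859 + 31640) = 16841*79499 = 1338842659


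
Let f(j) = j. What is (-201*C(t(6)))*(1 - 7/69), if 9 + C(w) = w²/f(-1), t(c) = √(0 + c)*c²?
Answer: 32338890/23 ≈ 1.4060e+6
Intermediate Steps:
t(c) = c^(5/2) (t(c) = √c*c² = c^(5/2))
C(w) = -9 - w² (C(w) = -9 + w²/(-1) = -9 + w²*(-1) = -9 - w²)
(-201*C(t(6)))*(1 - 7/69) = (-201*(-9 - (6^(5/2))²))*(1 - 7/69) = (-201*(-9 - (36*√6)²))*(1 - 7/69) = (-201*(-9 - 1*7776))*(1 - 1*7/69) = (-201*(-9 - 7776))*(1 - 7/69) = -201*(-7785)*(62/69) = 1564785*(62/69) = 32338890/23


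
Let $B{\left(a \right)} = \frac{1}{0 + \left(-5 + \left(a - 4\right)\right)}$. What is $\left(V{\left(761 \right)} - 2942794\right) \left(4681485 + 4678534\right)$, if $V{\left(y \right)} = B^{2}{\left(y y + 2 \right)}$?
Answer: $- \frac{9237718424480726464777637}{335373024996} \approx -2.7545 \cdot 10^{13}$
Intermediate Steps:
$B{\left(a \right)} = \frac{1}{-9 + a}$ ($B{\left(a \right)} = \frac{1}{0 + \left(-5 + \left(a - 4\right)\right)} = \frac{1}{0 + \left(-5 + \left(-4 + a\right)\right)} = \frac{1}{0 + \left(-9 + a\right)} = \frac{1}{-9 + a}$)
$V{\left(y \right)} = \frac{1}{\left(-7 + y^{2}\right)^{2}}$ ($V{\left(y \right)} = \left(\frac{1}{-9 + \left(y y + 2\right)}\right)^{2} = \left(\frac{1}{-9 + \left(y^{2} + 2\right)}\right)^{2} = \left(\frac{1}{-9 + \left(2 + y^{2}\right)}\right)^{2} = \left(\frac{1}{-7 + y^{2}}\right)^{2} = \frac{1}{\left(-7 + y^{2}\right)^{2}}$)
$\left(V{\left(761 \right)} - 2942794\right) \left(4681485 + 4678534\right) = \left(\frac{1}{\left(-7 + 761^{2}\right)^{2}} - 2942794\right) \left(4681485 + 4678534\right) = \left(\frac{1}{\left(-7 + 579121\right)^{2}} - 2942794\right) 9360019 = \left(\frac{1}{335373024996} - 2942794\right) 9360019 = \left(- \frac{986933725720078823}{335373024996}\right) 9360019 = - \frac{9237718424480726464777637}{335373024996}$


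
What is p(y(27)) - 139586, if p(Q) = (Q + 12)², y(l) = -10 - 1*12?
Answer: -139486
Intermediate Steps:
y(l) = -22 (y(l) = -10 - 12 = -22)
p(Q) = (12 + Q)²
p(y(27)) - 139586 = (12 - 22)² - 139586 = (-10)² - 139586 = 100 - 139586 = -139486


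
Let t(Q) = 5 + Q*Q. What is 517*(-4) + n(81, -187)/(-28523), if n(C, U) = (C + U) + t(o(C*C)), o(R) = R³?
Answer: -79766443076872568848824/28523 ≈ -2.7966e+18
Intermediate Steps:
t(Q) = 5 + Q²
n(C, U) = 5 + C + U + C¹² (n(C, U) = (C + U) + (5 + ((C*C)³)²) = (C + U) + (5 + ((C²)³)²) = (C + U) + (5 + (C⁶)²) = (C + U) + (5 + C¹²) = 5 + C + U + C¹²)
517*(-4) + n(81, -187)/(-28523) = 517*(-4) + (5 + 81 - 187 + 81¹²)/(-28523) = -2068 + (5 + 81 - 187 + 79766443076872509863361)*(-1/28523) = -2068 + 79766443076872509863260*(-1/28523) = -2068 - 79766443076872509863260/28523 = -79766443076872568848824/28523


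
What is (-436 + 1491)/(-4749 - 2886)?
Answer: -211/1527 ≈ -0.13818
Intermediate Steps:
(-436 + 1491)/(-4749 - 2886) = 1055/(-7635) = 1055*(-1/7635) = -211/1527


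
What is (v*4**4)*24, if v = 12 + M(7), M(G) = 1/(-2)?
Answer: 70656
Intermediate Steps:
M(G) = -1/2
v = 23/2 (v = 12 - 1/2 = 23/2 ≈ 11.500)
(v*4**4)*24 = ((23/2)*4**4)*24 = ((23/2)*256)*24 = 2944*24 = 70656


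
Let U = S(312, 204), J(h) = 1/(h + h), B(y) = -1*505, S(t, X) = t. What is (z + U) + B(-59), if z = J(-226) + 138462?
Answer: 62497587/452 ≈ 1.3827e+5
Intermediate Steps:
B(y) = -505
J(h) = 1/(2*h)
U = 312
z = 62584823/452 (z = (1/2)/(-226) + 138462 = (1/2)*(-1/226) + 138462 = -1/452 + 138462 = 62584823/452 ≈ 1.3846e+5)
(z + U) + B(-59) = (62584823/452 + 312) - 505 = 62725847/452 - 505 = 62497587/452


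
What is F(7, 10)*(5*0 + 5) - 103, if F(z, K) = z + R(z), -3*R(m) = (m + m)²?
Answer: -1184/3 ≈ -394.67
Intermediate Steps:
R(m) = -4*m²/3 (R(m) = -(m + m)²/3 = -4*m²/3)
F(z, K) = z - 4*z²/3
F(7, 10)*(5*0 + 5) - 103 = ((⅓)*7*(3 - 4*7))*(5*0 + 5) - 103 = ((⅓)*7*(3 - 28))*(0 + 5) - 103 = ((⅓)*7*(-25))*5 - 103 = -175/3*5 - 103 = -875/3 - 103 = -1184/3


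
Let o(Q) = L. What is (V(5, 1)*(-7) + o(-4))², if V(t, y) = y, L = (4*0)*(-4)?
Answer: 49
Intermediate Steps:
L = 0 (L = 0*(-4) = 0)
o(Q) = 0
(V(5, 1)*(-7) + o(-4))² = (1*(-7) + 0)² = (-7 + 0)² = (-7)² = 49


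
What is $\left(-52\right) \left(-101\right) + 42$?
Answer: $5294$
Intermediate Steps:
$\left(-52\right) \left(-101\right) + 42 = 5252 + 42 = 5294$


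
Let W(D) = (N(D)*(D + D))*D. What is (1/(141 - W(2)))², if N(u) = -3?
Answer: 1/27225 ≈ 3.6731e-5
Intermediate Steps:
W(D) = -6*D² (W(D) = (-3*(D + D))*D = (-6*D)*D = -6*D²)
(1/(141 - W(2)))² = (1/(141 - (-6)*2²))² = (1/(141 - (-6)*4))² = (1/(141 - 1*(-24)))² = (1/(141 + 24))² = (1/165)² = 1/27225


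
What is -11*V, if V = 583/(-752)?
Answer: 6413/752 ≈ 8.5279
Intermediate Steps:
V = -583/752 (V = 583*(-1/752) = -583/752 ≈ -0.77527)
-11*V = -11*(-583/752) = 6413/752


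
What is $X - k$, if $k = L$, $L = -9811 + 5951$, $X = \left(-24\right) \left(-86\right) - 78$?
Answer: $5846$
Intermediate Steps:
$X = 1986$ ($X = 2064 - 78 = 1986$)
$L = -3860$
$k = -3860$
$X - k = 1986 - -3860 = 1986 + 3860 = 5846$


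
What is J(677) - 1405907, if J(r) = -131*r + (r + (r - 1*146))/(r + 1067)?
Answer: -325821341/218 ≈ -1.4946e+6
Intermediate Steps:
J(r) = -131*r + (-146 + 2*r)/(1067 + r) (J(r) = -131*r + (r + (r - 146))/(1067 + r) = -131*r + (r + (-146 + r))/(1067 + r) = -131*r + (-146 + 2*r)/(1067 + r))
J(677) - 1405907 = (-146 - 139775*677 - 131*677²)/(1067 + 677) - 1405907 = (-146 - 94627675 - 131*458329)/1744 - 1405907 = (-146 - 94627675 - 60041099)/1744 - 1405907 = (1/1744)*(-154668920) - 1405907 = -19333615/218 - 1405907 = -325821341/218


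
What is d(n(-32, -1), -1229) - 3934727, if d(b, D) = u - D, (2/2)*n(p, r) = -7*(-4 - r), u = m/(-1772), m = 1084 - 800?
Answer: -1742539685/443 ≈ -3.9335e+6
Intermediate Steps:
m = 284
u = -71/443 (u = 284/(-1772) = 284*(-1/1772) = -71/443 ≈ -0.16027)
n(p, r) = 28 + 7*r (n(p, r) = -7*(-4 - r) = 28 + 7*r)
d(b, D) = -71/443 - D
d(n(-32, -1), -1229) - 3934727 = (-71/443 - 1*(-1229)) - 3934727 = (-71/443 + 1229) - 3934727 = 544376/443 - 3934727 = -1742539685/443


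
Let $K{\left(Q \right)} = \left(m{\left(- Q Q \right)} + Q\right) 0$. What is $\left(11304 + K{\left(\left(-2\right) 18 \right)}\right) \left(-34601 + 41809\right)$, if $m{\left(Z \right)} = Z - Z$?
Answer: $81479232$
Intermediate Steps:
$m{\left(Z \right)} = 0$
$K{\left(Q \right)} = 0$ ($K{\left(Q \right)} = \left(0 + Q\right) 0 = Q 0 = 0$)
$\left(11304 + K{\left(\left(-2\right) 18 \right)}\right) \left(-34601 + 41809\right) = \left(11304 + 0\right) \left(-34601 + 41809\right) = 11304 \cdot 7208 = 81479232$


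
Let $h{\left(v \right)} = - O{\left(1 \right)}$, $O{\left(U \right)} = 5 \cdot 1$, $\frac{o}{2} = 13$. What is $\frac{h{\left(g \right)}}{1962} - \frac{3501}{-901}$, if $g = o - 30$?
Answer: $\frac{6864457}{1767762} \approx 3.8831$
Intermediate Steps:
$o = 26$ ($o = 2 \cdot 13 = 26$)
$g = -4$ ($g = 26 - 30 = -4$)
$O{\left(U \right)} = 5$
$h{\left(v \right)} = -5$ ($h{\left(v \right)} = \left(-1\right) 5 = -5$)
$\frac{h{\left(g \right)}}{1962} - \frac{3501}{-901} = - \frac{5}{1962} - \frac{3501}{-901} = \left(-5\right) \frac{1}{1962} - - \frac{3501}{901} = - \frac{5}{1962} + \frac{3501}{901} = \frac{6864457}{1767762}$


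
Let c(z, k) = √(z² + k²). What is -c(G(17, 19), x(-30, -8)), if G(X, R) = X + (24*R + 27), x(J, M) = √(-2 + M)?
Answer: -√249990 ≈ -499.99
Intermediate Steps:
G(X, R) = 27 + X + 24*R (G(X, R) = X + (27 + 24*R) = 27 + X + 24*R)
c(z, k) = √(k² + z²)
-c(G(17, 19), x(-30, -8)) = -√((√(-2 - 8))² + (27 + 17 + 24*19)²) = -√((√(-10))² + (27 + 17 + 456)²) = -√((I*√10)² + 500²) = -√(-10 + 250000) = -√249990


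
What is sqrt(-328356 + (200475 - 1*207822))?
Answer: I*sqrt(335703) ≈ 579.4*I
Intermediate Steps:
sqrt(-328356 + (200475 - 1*207822)) = sqrt(-328356 + (200475 - 207822)) = sqrt(-328356 - 7347) = sqrt(-335703) = I*sqrt(335703)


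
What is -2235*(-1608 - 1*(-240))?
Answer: 3057480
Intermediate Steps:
-2235*(-1608 - 1*(-240)) = -2235*(-1608 + 240) = -2235*(-1368) = 3057480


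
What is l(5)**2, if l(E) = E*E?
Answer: 625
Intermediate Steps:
l(E) = E**2
l(5)**2 = (5**2)**2 = 25**2 = 625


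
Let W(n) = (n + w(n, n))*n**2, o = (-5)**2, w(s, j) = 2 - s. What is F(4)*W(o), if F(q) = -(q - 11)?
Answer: 8750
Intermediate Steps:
F(q) = 11 - q (F(q) = -(-11 + q) = 11 - q)
o = 25
W(n) = 2*n**2 (W(n) = (n + (2 - n))*n**2 = 2*n**2)
F(4)*W(o) = (11 - 1*4)*(2*25**2) = (11 - 4)*(2*625) = 7*1250 = 8750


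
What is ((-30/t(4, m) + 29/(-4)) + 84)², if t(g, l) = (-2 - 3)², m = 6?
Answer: 2283121/400 ≈ 5707.8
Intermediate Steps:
t(g, l) = 25 (t(g, l) = (-5)² = 25)
((-30/t(4, m) + 29/(-4)) + 84)² = ((-30/25 + 29/(-4)) + 84)² = ((-30*1/25 + 29*(-¼)) + 84)² = ((-6/5 - 29/4) + 84)² = (-169/20 + 84)² = (1511/20)² = 2283121/400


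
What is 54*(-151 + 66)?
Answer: -4590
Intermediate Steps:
54*(-151 + 66) = 54*(-85) = -4590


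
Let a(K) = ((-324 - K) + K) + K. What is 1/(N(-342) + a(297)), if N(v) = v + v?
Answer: -1/711 ≈ -0.0014065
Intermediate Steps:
N(v) = 2*v
a(K) = -324 + K
1/(N(-342) + a(297)) = 1/(2*(-342) + (-324 + 297)) = 1/(-684 - 27) = 1/(-711) = -1/711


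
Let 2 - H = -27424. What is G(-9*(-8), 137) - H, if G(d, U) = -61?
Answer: -27487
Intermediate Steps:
H = 27426 (H = 2 - 1*(-27424) = 2 + 27424 = 27426)
G(-9*(-8), 137) - H = -61 - 1*27426 = -61 - 27426 = -27487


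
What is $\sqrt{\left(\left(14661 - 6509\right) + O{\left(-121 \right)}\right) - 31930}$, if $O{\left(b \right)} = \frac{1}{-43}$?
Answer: $\frac{i \sqrt{43965565}}{43} \approx 154.2 i$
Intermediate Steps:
$O{\left(b \right)} = - \frac{1}{43}$
$\sqrt{\left(\left(14661 - 6509\right) + O{\left(-121 \right)}\right) - 31930} = \sqrt{\left(\left(14661 - 6509\right) - \frac{1}{43}\right) - 31930} = \sqrt{\left(8152 - \frac{1}{43}\right) - 31930} = \sqrt{\frac{350535}{43} - 31930} = \sqrt{- \frac{1022455}{43}} = \frac{i \sqrt{43965565}}{43}$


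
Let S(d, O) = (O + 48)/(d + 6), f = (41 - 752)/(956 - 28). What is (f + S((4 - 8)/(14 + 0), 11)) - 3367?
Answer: -15578527/4640 ≈ -3357.4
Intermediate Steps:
f = -711/928 ≈ -0.76616
S(d, O) = (48 + O)/(6 + d)
(f + S((4 - 8)/(14 + 0), 11)) - 3367 = (-711/928 + (48 + 11)/(6 + (4 - 8)/(14 + 0))) - 3367 = (-711/928 + 59/(6 - 4/14)) - 3367 = (-711/928 + 59/(6 - 4*1/14)) - 3367 = (-711/928 + 59/(6 - 2/7)) - 3367 = (-711/928 + 59/(40/7)) - 3367 = (-711/928 + (7/40)*59) - 3367 = (-711/928 + 413/40) - 3367 = 44353/4640 - 3367 = -15578527/4640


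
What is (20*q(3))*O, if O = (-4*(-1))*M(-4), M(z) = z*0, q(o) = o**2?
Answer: 0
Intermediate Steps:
M(z) = 0
O = 0 (O = -4*(-1)*0 = 4*0 = 0)
(20*q(3))*O = (20*3**2)*0 = (20*9)*0 = 180*0 = 0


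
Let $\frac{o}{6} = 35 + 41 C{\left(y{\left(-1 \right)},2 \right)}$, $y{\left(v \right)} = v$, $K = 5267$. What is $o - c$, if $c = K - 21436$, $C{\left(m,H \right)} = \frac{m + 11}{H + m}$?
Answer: $18839$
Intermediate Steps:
$C{\left(m,H \right)} = \frac{11 + m}{H + m}$
$c = -16169$ ($c = 5267 - 21436 = -16169$)
$o = 2670$ ($o = 6 \left(35 + 41 \frac{11 - 1}{2 - 1}\right) = 6 \left(35 + 41 \cdot 1^{-1} \cdot 10\right) = 6 \left(35 + 41 \cdot 1 \cdot 10\right) = 6 \left(35 + 41 \cdot 10\right) = 6 \left(35 + 410\right) = 6 \cdot 445 = 2670$)
$o - c = 2670 - -16169 = 2670 + 16169 = 18839$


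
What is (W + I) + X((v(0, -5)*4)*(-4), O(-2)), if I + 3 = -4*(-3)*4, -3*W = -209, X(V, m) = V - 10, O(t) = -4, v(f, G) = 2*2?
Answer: 122/3 ≈ 40.667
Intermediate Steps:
v(f, G) = 4
X(V, m) = -10 + V
W = 209/3 (W = -1/3*(-209) = 209/3 ≈ 69.667)
I = 45 (I = -3 - 4*(-3)*4 = -3 + 12*4 = -3 + 48 = 45)
(W + I) + X((v(0, -5)*4)*(-4), O(-2)) = (209/3 + 45) + (-10 + (4*4)*(-4)) = 344/3 + (-10 + 16*(-4)) = 344/3 + (-10 - 64) = 344/3 - 74 = 122/3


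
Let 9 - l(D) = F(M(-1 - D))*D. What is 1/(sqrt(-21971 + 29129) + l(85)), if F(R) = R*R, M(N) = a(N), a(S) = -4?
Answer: -1351/1818043 - sqrt(7158)/1818043 ≈ -0.00078964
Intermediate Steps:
M(N) = -4
F(R) = R**2
l(D) = 9 - 16*D (l(D) = 9 - (-4)**2*D = 9 - 16*D)
1/(sqrt(-21971 + 29129) + l(85)) = 1/(sqrt(-21971 + 29129) + (9 - 16*85)) = 1/(sqrt(7158) + (9 - 1360)) = 1/(sqrt(7158) - 1351) = 1/(-1351 + sqrt(7158))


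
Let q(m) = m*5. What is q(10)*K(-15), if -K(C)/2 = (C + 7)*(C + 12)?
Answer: -2400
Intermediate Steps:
q(m) = 5*m
K(C) = -2*(7 + C)*(12 + C) (K(C) = -2*(C + 7)*(C + 12) = -2*(7 + C)*(12 + C))
q(10)*K(-15) = (5*10)*(-168 - 38*(-15) - 2*(-15)**2) = 50*(-168 + 570 - 2*225) = 50*(-168 + 570 - 450) = 50*(-48) = -2400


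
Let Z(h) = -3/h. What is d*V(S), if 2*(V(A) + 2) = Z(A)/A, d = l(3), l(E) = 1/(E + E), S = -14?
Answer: -787/2352 ≈ -0.33461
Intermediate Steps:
l(E) = 1/(2*E)
d = ⅙ (d = (½)/3 = (½)*(⅓) = ⅙ ≈ 0.16667)
V(A) = -2 - 3/(2*A²) (V(A) = -2 + ((-3/A)/A)/2 = -2 + (-3/A²)/2 = -2 - 3/(2*A²))
d*V(S) = (-2 - 3/2/(-14)²)/6 = (-2 - 3/2*1/196)/6 = (-2 - 3/392)/6 = (⅙)*(-787/392) = -787/2352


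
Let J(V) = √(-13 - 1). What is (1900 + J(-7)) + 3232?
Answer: 5132 + I*√14 ≈ 5132.0 + 3.7417*I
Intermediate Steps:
J(V) = I*√14 (J(V) = √(-14) = I*√14)
(1900 + J(-7)) + 3232 = (1900 + I*√14) + 3232 = 5132 + I*√14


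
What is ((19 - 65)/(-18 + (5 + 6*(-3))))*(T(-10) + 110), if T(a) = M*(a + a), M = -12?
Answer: 16100/31 ≈ 519.35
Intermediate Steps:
T(a) = -24*a (T(a) = -12*(a + a) = -24*a)
((19 - 65)/(-18 + (5 + 6*(-3))))*(T(-10) + 110) = ((19 - 65)/(-18 + (5 + 6*(-3))))*(-24*(-10) + 110) = (-46/(-18 + (5 - 18)))*(240 + 110) = -46/(-18 - 13)*350 = -46/(-31)*350 = -46*(-1/31)*350 = (46/31)*350 = 16100/31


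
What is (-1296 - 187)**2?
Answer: 2199289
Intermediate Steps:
(-1296 - 187)**2 = (-1483)**2 = 2199289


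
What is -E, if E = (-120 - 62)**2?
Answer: -33124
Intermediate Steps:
E = 33124 (E = (-182)**2 = 33124)
-E = -1*33124 = -33124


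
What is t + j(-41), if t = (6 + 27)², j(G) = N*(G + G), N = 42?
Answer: -2355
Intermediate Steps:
j(G) = 84*G (j(G) = 42*(G + G) = 42*(2*G) = 84*G)
t = 1089 (t = 33² = 1089)
t + j(-41) = 1089 + 84*(-41) = 1089 - 3444 = -2355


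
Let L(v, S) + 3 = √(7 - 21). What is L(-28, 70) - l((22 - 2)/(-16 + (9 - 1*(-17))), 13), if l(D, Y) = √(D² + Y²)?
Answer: -3 - √173 + I*√14 ≈ -16.153 + 3.7417*I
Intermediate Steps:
L(v, S) = -3 + I*√14 (L(v, S) = -3 + √(7 - 21) = -3 + √(-14) = -3 + I*√14)
L(-28, 70) - l((22 - 2)/(-16 + (9 - 1*(-17))), 13) = (-3 + I*√14) - √(((22 - 2)/(-16 + (9 - 1*(-17))))² + 13²) = (-3 + I*√14) - √((20/(-16 + (9 + 17)))² + 169) = (-3 + I*√14) - √((20/(-16 + 26))² + 169) = (-3 + I*√14) - √((20/10)² + 169) = (-3 + I*√14) - √((20*(⅒))² + 169) = (-3 + I*√14) - √(2² + 169) = (-3 + I*√14) - √(4 + 169) = (-3 + I*√14) - √173 = -3 - √173 + I*√14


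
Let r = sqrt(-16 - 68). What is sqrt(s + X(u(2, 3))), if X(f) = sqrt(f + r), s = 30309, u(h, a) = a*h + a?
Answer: sqrt(30309 + sqrt(9 + 2*I*sqrt(21))) ≈ 174.1 + 0.004*I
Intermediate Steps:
u(h, a) = a + a*h
r = 2*I*sqrt(21) (r = sqrt(-84) = 2*I*sqrt(21) ≈ 9.1651*I)
X(f) = sqrt(f + 2*I*sqrt(21))
sqrt(s + X(u(2, 3))) = sqrt(30309 + sqrt(3*(1 + 2) + 2*I*sqrt(21))) = sqrt(30309 + sqrt(3*3 + 2*I*sqrt(21))) = sqrt(30309 + sqrt(9 + 2*I*sqrt(21)))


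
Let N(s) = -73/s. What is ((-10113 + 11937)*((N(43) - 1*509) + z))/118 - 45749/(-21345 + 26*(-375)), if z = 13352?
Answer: 15659076465853/78888015 ≈ 1.9850e+5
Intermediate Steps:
((-10113 + 11937)*((N(43) - 1*509) + z))/118 - 45749/(-21345 + 26*(-375)) = ((-10113 + 11937)*((-73/43 - 1*509) + 13352))/118 - 45749/(-21345 + 26*(-375)) = (1824*((-73*1/43 - 509) + 13352))*(1/118) - 45749/(-21345 - 9750) = (1824*((-73/43 - 509) + 13352))*(1/118) - 45749/(-31095) = (1824*(-21960/43 + 13352))*(1/118) - 45749*(-1/31095) = (1824*(552176/43))*(1/118) + 45749/31095 = (1007169024/43)*(1/118) + 45749/31095 = 503584512/2537 + 45749/31095 = 15659076465853/78888015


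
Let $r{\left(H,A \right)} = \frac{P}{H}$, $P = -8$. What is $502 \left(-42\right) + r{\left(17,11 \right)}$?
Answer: $- \frac{358436}{17} \approx -21084.0$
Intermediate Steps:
$r{\left(H,A \right)} = - \frac{8}{H}$
$502 \left(-42\right) + r{\left(17,11 \right)} = 502 \left(-42\right) - \frac{8}{17} = -21084 - \frac{8}{17} = - \frac{358436}{17}$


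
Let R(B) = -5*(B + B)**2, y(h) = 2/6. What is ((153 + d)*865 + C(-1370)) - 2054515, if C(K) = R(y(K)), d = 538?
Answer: -13111220/9 ≈ -1.4568e+6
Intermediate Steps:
y(h) = 1/3 (y(h) = 2*(1/6) = 1/3)
R(B) = -20*B**2 (R(B) = -5*4*B**2 = -20*B**2)
C(K) = -20/9 (C(K) = -20*(1/3)**2 = -20*1/9 = -20/9)
((153 + d)*865 + C(-1370)) - 2054515 = ((153 + 538)*865 - 20/9) - 2054515 = (691*865 - 20/9) - 2054515 = (597715 - 20/9) - 2054515 = 5379415/9 - 2054515 = -13111220/9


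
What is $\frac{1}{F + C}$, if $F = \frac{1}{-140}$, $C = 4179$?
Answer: $\frac{140}{585059} \approx 0.00023929$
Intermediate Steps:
$F = - \frac{1}{140} \approx -0.0071429$
$\frac{1}{F + C} = \frac{1}{- \frac{1}{140} + 4179} = \frac{1}{\frac{585059}{140}} = \frac{140}{585059}$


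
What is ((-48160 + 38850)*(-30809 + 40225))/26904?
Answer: -576730/177 ≈ -3258.4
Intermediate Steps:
((-48160 + 38850)*(-30809 + 40225))/26904 = -9310*9416*(1/26904) = -87662960*1/26904 = -576730/177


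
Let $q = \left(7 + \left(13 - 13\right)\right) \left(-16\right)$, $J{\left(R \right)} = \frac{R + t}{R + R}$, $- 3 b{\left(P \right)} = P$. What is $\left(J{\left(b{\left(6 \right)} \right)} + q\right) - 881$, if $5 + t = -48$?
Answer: $- \frac{3917}{4} \approx -979.25$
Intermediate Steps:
$t = -53$ ($t = -5 - 48 = -53$)
$b{\left(P \right)} = - \frac{P}{3}$
$J{\left(R \right)} = \frac{-53 + R}{2 R}$ ($J{\left(R \right)} = \frac{R - 53}{R + R} = \frac{-53 + R}{2 R}$)
$q = -112$ ($q = \left(7 + \left(13 - 13\right)\right) \left(-16\right) = \left(7 + 0\right) \left(-16\right) = 7 \left(-16\right) = -112$)
$\left(J{\left(b{\left(6 \right)} \right)} + q\right) - 881 = \left(\frac{-53 - 2}{2 \left(\left(- \frac{1}{3}\right) 6\right)} - 112\right) - 881 = \left(\frac{-53 - 2}{2 \left(-2\right)} - 112\right) - 881 = \left(\frac{1}{2} \left(- \frac{1}{2}\right) \left(-55\right) - 112\right) - 881 = \left(\frac{55}{4} - 112\right) - 881 = - \frac{393}{4} - 881 = - \frac{3917}{4}$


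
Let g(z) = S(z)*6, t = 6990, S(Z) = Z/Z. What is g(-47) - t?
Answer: -6984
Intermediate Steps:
S(Z) = 1
g(z) = 6 (g(z) = 1*6 = 6)
g(-47) - t = 6 - 1*6990 = 6 - 6990 = -6984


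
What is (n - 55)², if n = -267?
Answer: 103684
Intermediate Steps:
(n - 55)² = (-267 - 55)² = (-322)² = 103684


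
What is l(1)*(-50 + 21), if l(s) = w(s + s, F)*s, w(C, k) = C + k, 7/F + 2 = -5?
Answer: -29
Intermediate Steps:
F = -1 (F = 7/(-2 - 5) = 7/(-7) = 7*(-⅐) = -1)
l(s) = s*(-1 + 2*s) (l(s) = ((s + s) - 1)*s = (2*s - 1)*s = (-1 + 2*s)*s = s*(-1 + 2*s))
l(1)*(-50 + 21) = (1*(-1 + 2*1))*(-50 + 21) = (1*(-1 + 2))*(-29) = (1*1)*(-29) = 1*(-29) = -29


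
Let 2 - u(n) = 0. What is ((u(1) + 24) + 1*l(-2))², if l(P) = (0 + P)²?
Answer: 900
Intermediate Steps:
u(n) = 2 (u(n) = 2 - 1*0 = 2 + 0 = 2)
l(P) = P²
((u(1) + 24) + 1*l(-2))² = ((2 + 24) + 1*(-2)²)² = (26 + 1*4)² = (26 + 4)² = 30² = 900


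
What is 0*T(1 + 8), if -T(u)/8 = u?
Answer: 0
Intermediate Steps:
T(u) = -8*u
0*T(1 + 8) = 0*(-8*(1 + 8)) = 0*(-8*9) = 0*(-72) = 0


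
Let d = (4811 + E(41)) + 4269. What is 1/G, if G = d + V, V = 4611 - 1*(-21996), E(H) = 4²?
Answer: 1/35703 ≈ 2.8009e-5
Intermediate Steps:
E(H) = 16
d = 9096 (d = (4811 + 16) + 4269 = 4827 + 4269 = 9096)
V = 26607 (V = 4611 + 21996 = 26607)
G = 35703 (G = 9096 + 26607 = 35703)
1/G = 1/35703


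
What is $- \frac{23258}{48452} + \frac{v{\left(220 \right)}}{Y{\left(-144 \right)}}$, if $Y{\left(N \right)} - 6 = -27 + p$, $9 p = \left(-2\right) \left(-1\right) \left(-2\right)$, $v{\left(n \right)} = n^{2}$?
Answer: $- \frac{10555089997}{4675618} \approx -2257.5$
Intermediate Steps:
$p = - \frac{4}{9}$ ($p = \frac{\left(-2\right) \left(-1\right) \left(-2\right)}{9} = \frac{2 \left(-2\right)}{9} = \frac{1}{9} \left(-4\right) = - \frac{4}{9} \approx -0.44444$)
$Y{\left(N \right)} = - \frac{193}{9}$ ($Y{\left(N \right)} = 6 - \frac{247}{9} = - \frac{193}{9}$)
$- \frac{23258}{48452} + \frac{v{\left(220 \right)}}{Y{\left(-144 \right)}} = - \frac{23258}{48452} + \frac{220^{2}}{- \frac{193}{9}} = \left(-23258\right) \frac{1}{48452} + 48400 \left(- \frac{9}{193}\right) = - \frac{11629}{24226} - \frac{435600}{193} = - \frac{10555089997}{4675618}$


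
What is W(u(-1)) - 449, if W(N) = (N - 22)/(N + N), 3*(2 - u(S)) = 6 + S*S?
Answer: -831/2 ≈ -415.50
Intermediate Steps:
u(S) = -S²/3 (u(S) = 2 - (6 + S*S)/3 = 2 - (6 + S²)/3 = 2 + (-2 - S²/3) = -S²/3)
W(N) = (-22 + N)/(2*N) (W(N) = (-22 + N)/((2*N)) = (-22 + N)*(1/(2*N)) = (-22 + N)/(2*N))
W(u(-1)) - 449 = (-22 - ⅓*(-1)²)/(2*((-⅓*(-1)²))) - 449 = (-22 - ⅓*1)/(2*((-⅓*1))) - 449 = (-22 - ⅓)/(2*(-⅓)) - 449 = (½)*(-3)*(-67/3) - 449 = 67/2 - 449 = -831/2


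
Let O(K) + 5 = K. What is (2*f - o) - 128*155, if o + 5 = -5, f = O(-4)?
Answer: -19848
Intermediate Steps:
O(K) = -5 + K
f = -9 (f = -5 - 4 = -9)
o = -10 (o = -5 - 5 = -10)
(2*f - o) - 128*155 = (2*(-9) - 1*(-10)) - 128*155 = (-18 + 10) - 19840 = -8 - 19840 = -19848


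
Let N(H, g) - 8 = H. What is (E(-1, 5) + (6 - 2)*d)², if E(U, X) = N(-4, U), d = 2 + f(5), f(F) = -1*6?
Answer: 144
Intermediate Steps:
f(F) = -6
N(H, g) = 8 + H
d = -4 (d = 2 - 6 = -4)
E(U, X) = 4 (E(U, X) = 8 - 4 = 4)
(E(-1, 5) + (6 - 2)*d)² = (4 + (6 - 2)*(-4))² = (4 + 4*(-4))² = (4 - 16)² = (-12)² = 144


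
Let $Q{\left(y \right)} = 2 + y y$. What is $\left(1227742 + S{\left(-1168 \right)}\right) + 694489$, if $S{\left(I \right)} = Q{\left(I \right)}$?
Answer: $3286457$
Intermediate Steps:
$Q{\left(y \right)} = 2 + y^{2}$
$S{\left(I \right)} = 2 + I^{2}$
$\left(1227742 + S{\left(-1168 \right)}\right) + 694489 = \left(1227742 + \left(2 + \left(-1168\right)^{2}\right)\right) + 694489 = \left(1227742 + \left(2 + 1364224\right)\right) + 694489 = \left(1227742 + 1364226\right) + 694489 = 2591968 + 694489 = 3286457$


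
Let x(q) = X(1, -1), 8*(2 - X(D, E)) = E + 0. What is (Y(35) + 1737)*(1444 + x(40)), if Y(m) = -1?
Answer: 2510473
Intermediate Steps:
X(D, E) = 2 - E/8 (X(D, E) = 2 - (E + 0)/8 = 2 - E/8)
x(q) = 17/8 (x(q) = 2 - ⅛*(-1) = 2 + ⅛ = 17/8)
(Y(35) + 1737)*(1444 + x(40)) = (-1 + 1737)*(1444 + 17/8) = 1736*(11569/8) = 2510473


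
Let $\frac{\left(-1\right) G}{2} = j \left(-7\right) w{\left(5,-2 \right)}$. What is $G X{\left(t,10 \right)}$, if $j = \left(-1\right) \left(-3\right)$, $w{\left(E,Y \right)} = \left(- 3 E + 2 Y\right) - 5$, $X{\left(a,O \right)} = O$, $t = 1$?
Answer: $-10080$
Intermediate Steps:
$w{\left(E,Y \right)} = -5 - 3 E + 2 Y$
$j = 3$
$G = -1008$ ($G = - 2 \cdot 3 \left(-7\right) \left(-5 - 15 + 2 \left(-2\right)\right) = - 2 \left(- 21 \left(-5 - 15 - 4\right)\right) = - 2 \left(\left(-21\right) \left(-24\right)\right) = \left(-2\right) 504 = -1008$)
$G X{\left(t,10 \right)} = \left(-1008\right) 10 = -10080$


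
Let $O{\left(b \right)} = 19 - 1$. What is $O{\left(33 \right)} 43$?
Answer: $774$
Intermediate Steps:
$O{\left(b \right)} = 18$ ($O{\left(b \right)} = 19 - 1 = 18$)
$O{\left(33 \right)} 43 = 18 \cdot 43 = 774$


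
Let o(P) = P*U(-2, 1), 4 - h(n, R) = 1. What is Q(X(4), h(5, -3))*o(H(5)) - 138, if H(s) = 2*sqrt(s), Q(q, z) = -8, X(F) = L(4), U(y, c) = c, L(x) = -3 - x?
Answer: -138 - 16*sqrt(5) ≈ -173.78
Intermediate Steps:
h(n, R) = 3 (h(n, R) = 4 - 1*1 = 4 - 1 = 3)
X(F) = -7 (X(F) = -3 - 1*4 = -3 - 4 = -7)
o(P) = P (o(P) = P*1 = P)
Q(X(4), h(5, -3))*o(H(5)) - 138 = -16*sqrt(5) - 138 = -138 - 16*sqrt(5)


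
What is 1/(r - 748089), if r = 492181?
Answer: -1/255908 ≈ -3.9077e-6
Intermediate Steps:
1/(r - 748089) = 1/(492181 - 748089) = 1/(-255908) = -1/255908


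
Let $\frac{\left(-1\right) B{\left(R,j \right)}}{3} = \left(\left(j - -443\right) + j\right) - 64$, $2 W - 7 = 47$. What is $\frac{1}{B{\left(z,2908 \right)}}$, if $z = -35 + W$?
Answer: $- \frac{1}{18585} \approx -5.3807 \cdot 10^{-5}$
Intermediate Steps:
$W = 27$ ($W = \frac{7}{2} + \frac{1}{2} \cdot 47 = \frac{7}{2} + \frac{47}{2} = 27$)
$z = -8$ ($z = -35 + 27 = -8$)
$B{\left(R,j \right)} = -1137 - 6 j$ ($B{\left(R,j \right)} = - 3 \left(\left(\left(j - -443\right) + j\right) - 64\right) = - 3 \left(\left(\left(j + 443\right) + j\right) - 64\right) = - 3 \left(\left(\left(443 + j\right) + j\right) - 64\right) = - 3 \left(\left(443 + 2 j\right) - 64\right) = - 3 \left(379 + 2 j\right) = -1137 - 6 j$)
$\frac{1}{B{\left(z,2908 \right)}} = \frac{1}{-1137 - 17448} = \frac{1}{-18585} = - \frac{1}{18585}$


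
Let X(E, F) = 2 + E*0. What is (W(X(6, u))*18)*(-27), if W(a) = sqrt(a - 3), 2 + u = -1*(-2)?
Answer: -486*I ≈ -486.0*I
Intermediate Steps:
u = 0 (u = -2 - 1*(-2) = -2 + 2 = 0)
X(E, F) = 2 (X(E, F) = 2 + 0 = 2)
W(a) = sqrt(-3 + a)
(W(X(6, u))*18)*(-27) = (sqrt(-3 + 2)*18)*(-27) = (sqrt(-1)*18)*(-27) = (I*18)*(-27) = (18*I)*(-27) = -486*I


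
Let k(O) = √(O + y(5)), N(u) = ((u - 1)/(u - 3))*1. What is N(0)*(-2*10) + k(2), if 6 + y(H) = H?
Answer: -17/3 ≈ -5.6667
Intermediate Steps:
y(H) = -6 + H
N(u) = (-1 + u)/(-3 + u) (N(u) = ((-1 + u)/(-3 + u))*1 = (-1 + u)/(-3 + u))
k(O) = √(-1 + O) (k(O) = √(O + (-6 + 5)) = √(O - 1) = √(-1 + O))
N(0)*(-2*10) + k(2) = ((-1 + 0)/(-3 + 0))*(-2*10) + √(-1 + 2) = (-1/(-3))*(-20) + √1 = -⅓*(-1)*(-20) + 1 = (⅓)*(-20) + 1 = -20/3 + 1 = -17/3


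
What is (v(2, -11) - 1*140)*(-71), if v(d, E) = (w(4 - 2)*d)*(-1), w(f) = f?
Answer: 10224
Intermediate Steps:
v(d, E) = -2*d (v(d, E) = ((4 - 2)*d)*(-1) = (2*d)*(-1) = -2*d)
(v(2, -11) - 1*140)*(-71) = (-2*2 - 1*140)*(-71) = (-4 - 140)*(-71) = -144*(-71) = 10224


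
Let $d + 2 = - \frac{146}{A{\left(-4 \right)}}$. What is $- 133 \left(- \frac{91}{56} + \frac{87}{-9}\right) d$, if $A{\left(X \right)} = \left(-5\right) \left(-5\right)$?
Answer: $- \frac{1766107}{150} \approx -11774.0$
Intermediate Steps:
$A{\left(X \right)} = 25$
$d = - \frac{196}{25}$ ($d = -2 - \frac{146}{25} = - \frac{196}{25} \approx -7.84$)
$- 133 \left(- \frac{91}{56} + \frac{87}{-9}\right) d = - 133 \left(- \frac{91}{56} + \frac{87}{-9}\right) \left(- \frac{196}{25}\right) = - 133 \left(\left(-91\right) \frac{1}{56} + 87 \left(- \frac{1}{9}\right)\right) \left(- \frac{196}{25}\right) = - 133 \left(- \frac{13}{8} - \frac{29}{3}\right) \left(- \frac{196}{25}\right) = \left(-133\right) \left(- \frac{271}{24}\right) \left(- \frac{196}{25}\right) = \frac{36043}{24} \left(- \frac{196}{25}\right) = - \frac{1766107}{150}$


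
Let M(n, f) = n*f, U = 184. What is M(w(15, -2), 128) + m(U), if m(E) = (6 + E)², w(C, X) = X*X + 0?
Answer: 36612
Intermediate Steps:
w(C, X) = X² (w(C, X) = X² + 0 = X²)
M(n, f) = f*n
M(w(15, -2), 128) + m(U) = 128*(-2)² + (6 + 184)² = 128*4 + 190² = 512 + 36100 = 36612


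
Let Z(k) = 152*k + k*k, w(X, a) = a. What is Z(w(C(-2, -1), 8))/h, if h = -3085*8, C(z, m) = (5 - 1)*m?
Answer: -32/617 ≈ -0.051864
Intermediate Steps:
C(z, m) = 4*m
Z(k) = k² + 152*k (Z(k) = 152*k + k² = k² + 152*k)
h = -24680
Z(w(C(-2, -1), 8))/h = (8*(152 + 8))/(-24680) = (8*160)*(-1/24680) = 1280*(-1/24680) = -32/617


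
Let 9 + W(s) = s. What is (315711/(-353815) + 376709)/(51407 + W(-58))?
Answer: 3029204071/412837775 ≈ 7.3375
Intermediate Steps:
W(s) = -9 + s
(315711/(-353815) + 376709)/(51407 + W(-58)) = (315711/(-353815) + 376709)/(51407 + (-9 - 58)) = (315711*(-1/353815) + 376709)/(51407 - 67) = (-28701/32165 + 376709)/51340 = (12116816284/32165)*(1/51340) = 3029204071/412837775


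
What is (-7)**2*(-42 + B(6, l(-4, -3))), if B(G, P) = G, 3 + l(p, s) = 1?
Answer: -1764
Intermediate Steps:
l(p, s) = -2 (l(p, s) = -3 + 1 = -2)
(-7)**2*(-42 + B(6, l(-4, -3))) = (-7)**2*(-42 + 6) = 49*(-36) = -1764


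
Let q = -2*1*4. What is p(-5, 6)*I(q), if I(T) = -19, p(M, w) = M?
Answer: 95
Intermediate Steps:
q = -8 (q = -2*4 = -8)
p(-5, 6)*I(q) = -5*(-19) = 95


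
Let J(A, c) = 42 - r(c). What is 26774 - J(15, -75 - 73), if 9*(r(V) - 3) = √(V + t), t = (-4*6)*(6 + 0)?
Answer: 26735 + 2*I*√73/9 ≈ 26735.0 + 1.8987*I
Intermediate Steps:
t = -144 (t = -24*6 = -144)
r(V) = 3 + √(-144 + V)/9 (r(V) = 3 + √(V - 144)/9 = 3 + √(-144 + V)/9)
J(A, c) = 39 - √(-144 + c)/9 (J(A, c) = 42 - (3 + √(-144 + c)/9) = 42 + (-3 - √(-144 + c)/9) = 39 - √(-144 + c)/9)
26774 - J(15, -75 - 73) = 26774 - (39 - √(-144 + (-75 - 73))/9) = 26774 - (39 - √(-144 - 148)/9) = 26774 - (39 - 2*I*√73/9) = 26774 + (-39 + 2*I*√73/9) = 26735 + 2*I*√73/9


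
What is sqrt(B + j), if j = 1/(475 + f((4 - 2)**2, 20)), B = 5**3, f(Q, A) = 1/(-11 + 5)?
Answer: sqrt(1014617219)/2849 ≈ 11.180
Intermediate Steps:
f(Q, A) = -1/6 (f(Q, A) = 1/(-6) = -1/6)
B = 125
j = 6/2849 (j = 1/(475 - 1/6) = 1/(2849/6) = 6/2849 ≈ 0.0021060)
sqrt(B + j) = sqrt(125 + 6/2849) = sqrt(356131/2849) = sqrt(1014617219)/2849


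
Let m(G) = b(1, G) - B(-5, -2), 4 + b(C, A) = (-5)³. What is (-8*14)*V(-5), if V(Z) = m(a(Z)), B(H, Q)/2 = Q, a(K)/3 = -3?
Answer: 14000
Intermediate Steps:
a(K) = -9 (a(K) = 3*(-3) = -9)
B(H, Q) = 2*Q
b(C, A) = -129 (b(C, A) = -4 + (-5)³ = -4 - 125 = -129)
m(G) = -125 (m(G) = -129 - 2*(-2) = -129 - 1*(-4) = -129 + 4 = -125)
V(Z) = -125
(-8*14)*V(-5) = -8*14*(-125) = -112*(-125) = 14000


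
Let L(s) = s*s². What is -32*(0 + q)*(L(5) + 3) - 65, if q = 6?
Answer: -24641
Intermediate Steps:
L(s) = s³
-32*(0 + q)*(L(5) + 3) - 65 = -32*(0 + 6)*(5³ + 3) - 65 = -192*(125 + 3) - 65 = -192*128 - 65 = -32*768 - 65 = -24576 - 65 = -24641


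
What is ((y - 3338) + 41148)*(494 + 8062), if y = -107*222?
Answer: 120263136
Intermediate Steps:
y = -23754
((y - 3338) + 41148)*(494 + 8062) = ((-23754 - 3338) + 41148)*(494 + 8062) = (-27092 + 41148)*8556 = 14056*8556 = 120263136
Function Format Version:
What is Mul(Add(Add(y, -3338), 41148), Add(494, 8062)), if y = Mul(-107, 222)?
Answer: 120263136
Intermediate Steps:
y = -23754
Mul(Add(Add(y, -3338), 41148), Add(494, 8062)) = Mul(Add(Add(-23754, -3338), 41148), Add(494, 8062)) = Mul(Add(-27092, 41148), 8556) = Mul(14056, 8556) = 120263136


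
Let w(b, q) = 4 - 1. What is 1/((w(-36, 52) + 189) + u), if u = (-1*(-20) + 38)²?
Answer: 1/3556 ≈ 0.00028121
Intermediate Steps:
w(b, q) = 3
u = 3364 (u = (20 + 38)² = 58² = 3364)
1/((w(-36, 52) + 189) + u) = 1/((3 + 189) + 3364) = 1/(192 + 3364) = 1/3556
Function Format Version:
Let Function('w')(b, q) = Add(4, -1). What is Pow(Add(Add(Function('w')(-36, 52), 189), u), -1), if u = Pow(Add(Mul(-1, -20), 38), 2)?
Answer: Rational(1, 3556) ≈ 0.00028121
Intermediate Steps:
Function('w')(b, q) = 3
u = 3364 (u = Pow(Add(20, 38), 2) = Pow(58, 2) = 3364)
Pow(Add(Add(Function('w')(-36, 52), 189), u), -1) = Pow(Add(Add(3, 189), 3364), -1) = Pow(Add(192, 3364), -1) = Pow(3556, -1) = Rational(1, 3556)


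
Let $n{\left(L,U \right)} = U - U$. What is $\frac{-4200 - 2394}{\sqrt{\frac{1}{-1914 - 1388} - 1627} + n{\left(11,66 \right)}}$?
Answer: $\frac{2198 i \sqrt{17739516210}}{1790785} \approx 163.48 i$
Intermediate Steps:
$n{\left(L,U \right)} = 0$
$\frac{-4200 - 2394}{\sqrt{\frac{1}{-1914 - 1388} - 1627} + n{\left(11,66 \right)}} = \frac{-4200 - 2394}{\sqrt{\frac{1}{-1914 - 1388} - 1627} + 0} = - \frac{6594}{\sqrt{\frac{1}{-3302} - 1627} + 0} = - \frac{6594}{\sqrt{- \frac{1}{3302} - 1627} + 0} = - \frac{6594}{\sqrt{- \frac{5372355}{3302}} + 0} = - \frac{6594}{\frac{i \sqrt{17739516210}}{3302} + 0} = - \frac{6594}{\frac{1}{3302} i \sqrt{17739516210}} = - 6594 \left(- \frac{i \sqrt{17739516210}}{5372355}\right) = \frac{2198 i \sqrt{17739516210}}{1790785}$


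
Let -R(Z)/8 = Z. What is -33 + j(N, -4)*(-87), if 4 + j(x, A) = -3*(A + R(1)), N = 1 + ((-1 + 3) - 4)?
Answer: -2817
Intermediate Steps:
R(Z) = -8*Z
N = -1 (N = 1 + (2 - 4) = 1 - 2 = -1)
j(x, A) = 20 - 3*A (j(x, A) = -4 - 3*(A - 8*1) = -4 - 3*(A - 8) = -4 - 3*(-8 + A) = -4 + (24 - 3*A) = 20 - 3*A)
-33 + j(N, -4)*(-87) = -33 + (20 - 3*(-4))*(-87) = -33 + (20 + 12)*(-87) = -33 + 32*(-87) = -33 - 2784 = -2817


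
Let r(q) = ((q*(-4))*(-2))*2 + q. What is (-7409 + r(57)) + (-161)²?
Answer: 19481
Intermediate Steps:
r(q) = 17*q (r(q) = (-4*q*(-2))*2 + q = (8*q)*2 + q = 16*q + q = 17*q)
(-7409 + r(57)) + (-161)² = (-7409 + 17*57) + (-161)² = (-7409 + 969) + 25921 = -6440 + 25921 = 19481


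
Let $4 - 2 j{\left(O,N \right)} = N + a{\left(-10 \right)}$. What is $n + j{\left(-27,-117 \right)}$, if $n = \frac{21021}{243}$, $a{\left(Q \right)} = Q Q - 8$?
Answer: $\frac{16363}{162} \approx 101.01$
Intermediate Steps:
$a{\left(Q \right)} = -8 + Q^{2}$ ($a{\left(Q \right)} = Q^{2} - 8 = -8 + Q^{2}$)
$n = \frac{7007}{81}$ ($n = 21021 \cdot \frac{1}{243} = \frac{7007}{81} \approx 86.506$)
$j{\left(O,N \right)} = -44 - \frac{N}{2}$ ($j{\left(O,N \right)} = 2 - \frac{N - \left(8 - \left(-10\right)^{2}\right)}{2} = 2 - \frac{N + \left(-8 + 100\right)}{2} = 2 - \frac{N + 92}{2} = 2 - \frac{92 + N}{2} = 2 - \left(46 + \frac{N}{2}\right) = -44 - \frac{N}{2}$)
$n + j{\left(-27,-117 \right)} = \frac{7007}{81} - - \frac{29}{2} = \frac{7007}{81} + \left(-44 + \frac{117}{2}\right) = \frac{7007}{81} + \frac{29}{2} = \frac{16363}{162}$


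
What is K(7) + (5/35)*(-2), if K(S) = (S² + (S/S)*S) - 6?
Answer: 348/7 ≈ 49.714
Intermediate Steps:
K(S) = -6 + S + S² (K(S) = (S² + 1*S) - 6 = (S² + S) - 6 = (S + S²) - 6 = -6 + S + S²)
K(7) + (5/35)*(-2) = (-6 + 7 + 7²) + (5/35)*(-2) = (-6 + 7 + 49) + (5*(1/35))*(-2) = 50 + (⅐)*(-2) = 50 - 2/7 = 348/7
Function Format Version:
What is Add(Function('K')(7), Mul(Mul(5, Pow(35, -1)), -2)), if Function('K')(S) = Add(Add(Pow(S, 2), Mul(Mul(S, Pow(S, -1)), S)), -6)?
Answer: Rational(348, 7) ≈ 49.714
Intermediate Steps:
Function('K')(S) = Add(-6, S, Pow(S, 2)) (Function('K')(S) = Add(Add(Pow(S, 2), Mul(1, S)), -6) = Add(Add(Pow(S, 2), S), -6) = Add(Add(S, Pow(S, 2)), -6) = Add(-6, S, Pow(S, 2)))
Add(Function('K')(7), Mul(Mul(5, Pow(35, -1)), -2)) = Add(Add(-6, 7, Pow(7, 2)), Mul(Mul(5, Pow(35, -1)), -2)) = Add(Add(-6, 7, 49), Mul(Mul(5, Rational(1, 35)), -2)) = Add(50, Mul(Rational(1, 7), -2)) = Add(50, Rational(-2, 7)) = Rational(348, 7)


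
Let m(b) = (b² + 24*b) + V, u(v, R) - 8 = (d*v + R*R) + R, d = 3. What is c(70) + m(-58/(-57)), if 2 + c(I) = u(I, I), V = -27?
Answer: 16844299/3249 ≈ 5184.5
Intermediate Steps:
u(v, R) = 8 + R + R² + 3*v (u(v, R) = 8 + ((3*v + R*R) + R) = 8 + ((3*v + R²) + R) = 8 + ((R² + 3*v) + R) = 8 + (R + R² + 3*v) = 8 + R + R² + 3*v)
c(I) = 6 + I² + 4*I (c(I) = -2 + (8 + I + I² + 3*I) = -2 + (8 + I² + 4*I) = 6 + I² + 4*I)
m(b) = -27 + b² + 24*b (m(b) = (b² + 24*b) - 27 = -27 + b² + 24*b)
c(70) + m(-58/(-57)) = (6 + 70² + 4*70) + (-27 + (-58/(-57))² + 24*(-58/(-57))) = (6 + 4900 + 280) + (-27 + (-58*(-1/57))² + 24*(-58*(-1/57))) = 5186 + (-27 + (58/57)² + 24*(58/57)) = 5186 + (-27 + 3364/3249 + 464/19) = 5186 - 5015/3249 = 16844299/3249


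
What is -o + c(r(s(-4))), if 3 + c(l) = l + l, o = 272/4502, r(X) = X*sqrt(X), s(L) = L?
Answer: -6889/2251 - 16*I ≈ -3.0604 - 16.0*I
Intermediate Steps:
r(X) = X**(3/2)
o = 136/2251 (o = 272*(1/4502) = 136/2251 ≈ 0.060418)
c(l) = -3 + 2*l (c(l) = -3 + (l + l) = -3 + 2*l)
-o + c(r(s(-4))) = -1*136/2251 + (-3 + 2*(-4)**(3/2)) = -136/2251 + (-3 + 2*(-8*I)) = -136/2251 + (-3 - 16*I) = -6889/2251 - 16*I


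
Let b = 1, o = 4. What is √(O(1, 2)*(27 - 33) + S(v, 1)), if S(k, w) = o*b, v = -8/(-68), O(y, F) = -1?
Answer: √10 ≈ 3.1623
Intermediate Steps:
v = 2/17 (v = -8*(-1/68) = 2/17 ≈ 0.11765)
S(k, w) = 4 (S(k, w) = 4*1 = 4)
√(O(1, 2)*(27 - 33) + S(v, 1)) = √(-(27 - 33) + 4) = √(-1*(-6) + 4) = √(6 + 4) = √10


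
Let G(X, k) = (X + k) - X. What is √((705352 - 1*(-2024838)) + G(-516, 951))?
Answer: √2731141 ≈ 1652.6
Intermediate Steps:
G(X, k) = k
√((705352 - 1*(-2024838)) + G(-516, 951)) = √((705352 - 1*(-2024838)) + 951) = √((705352 + 2024838) + 951) = √(2730190 + 951) = √2731141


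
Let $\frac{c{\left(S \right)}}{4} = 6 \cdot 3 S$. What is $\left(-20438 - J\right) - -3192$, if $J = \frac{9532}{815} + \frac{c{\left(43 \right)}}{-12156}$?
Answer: $- \frac{14247657016}{825595} \approx -17257.0$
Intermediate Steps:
$c{\left(S \right)} = 72 S$ ($c{\left(S \right)} = 4 \cdot 6 \cdot 3 S = 4 \cdot 18 S = 72 S$)
$J = \frac{9445646}{825595}$ ($J = \frac{9532}{815} + \frac{72 \cdot 43}{-12156} = 9532 \cdot \frac{1}{815} + 3096 \left(- \frac{1}{12156}\right) = \frac{9532}{815} - \frac{258}{1013} = \frac{9445646}{825595} \approx 11.441$)
$\left(-20438 - J\right) - -3192 = \left(-20438 - \frac{9445646}{825595}\right) - -3192 = \left(-20438 - \frac{9445646}{825595}\right) + 3192 = - \frac{16882956256}{825595} + 3192 = - \frac{14247657016}{825595}$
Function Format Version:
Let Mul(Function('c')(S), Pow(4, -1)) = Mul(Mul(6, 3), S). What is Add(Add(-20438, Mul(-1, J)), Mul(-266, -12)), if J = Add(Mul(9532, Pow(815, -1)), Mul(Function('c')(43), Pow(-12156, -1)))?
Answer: Rational(-14247657016, 825595) ≈ -17257.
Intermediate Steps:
Function('c')(S) = Mul(72, S) (Function('c')(S) = Mul(4, Mul(Mul(6, 3), S)) = Mul(4, Mul(18, S)) = Mul(72, S))
J = Rational(9445646, 825595) (J = Add(Mul(9532, Pow(815, -1)), Mul(Mul(72, 43), Pow(-12156, -1))) = Add(Mul(9532, Rational(1, 815)), Mul(3096, Rational(-1, 12156))) = Add(Rational(9532, 815), Rational(-258, 1013)) = Rational(9445646, 825595) ≈ 11.441)
Add(Add(-20438, Mul(-1, J)), Mul(-266, -12)) = Add(Add(-20438, Mul(-1, Rational(9445646, 825595))), Mul(-266, -12)) = Add(Add(-20438, Rational(-9445646, 825595)), 3192) = Add(Rational(-16882956256, 825595), 3192) = Rational(-14247657016, 825595)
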